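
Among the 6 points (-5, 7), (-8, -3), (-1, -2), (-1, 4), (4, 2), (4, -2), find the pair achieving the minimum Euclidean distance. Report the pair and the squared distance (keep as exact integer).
Pair = ((4, 2), (4, -2)); squared distance = 16

Compute all C(6, 2) = 15 pairwise squared distances (x_i − x_j)² + (y_i − y_j)². The minimum is 16, attained by the pair ((4, 2), (4, -2)).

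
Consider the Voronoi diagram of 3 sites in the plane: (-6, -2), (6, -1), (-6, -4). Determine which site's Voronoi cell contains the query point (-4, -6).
Nearest site = (-6, -4)

The Voronoi cell of site s contains exactly those query points closer to s than to any other site. Compute squared distances from q = (-4, -6) to each site:
  (-6 − -4)² + (-4 − -6)² = 8
  (-6 − -4)² + (-2 − -6)² = 20
  (6 − -4)² + (-1 − -6)² = 125
Minimum is attained by (-6, -4), so q lies in its Voronoi cell.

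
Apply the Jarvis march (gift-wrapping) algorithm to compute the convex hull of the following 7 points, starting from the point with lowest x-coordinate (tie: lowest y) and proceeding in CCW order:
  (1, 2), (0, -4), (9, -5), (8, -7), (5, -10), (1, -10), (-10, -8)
Hull (CCW) = [(-10, -8), (1, -10), (5, -10), (8, -7), (9, -5), (1, 2)]

Jarvis march: at each step, from the current hull vertex p, select the next vertex q as the point such that every other point lies strictly to the left of (or on) the directed line p → q. (Equivalently: for every other point r, the cross product (q − p) × (r − p) ≥ 0.)
Starting point (lowest x, tie lowest y): (-10, -8). Wrap until returning to start. Resulting hull: (-10, -8), (1, -10), (5, -10), (8, -7), (9, -5), (1, 2).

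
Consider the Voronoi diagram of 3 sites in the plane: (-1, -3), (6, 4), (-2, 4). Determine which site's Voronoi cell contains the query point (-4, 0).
Nearest site = (-1, -3)

The Voronoi cell of site s contains exactly those query points closer to s than to any other site. Compute squared distances from q = (-4, 0) to each site:
  (-1 − -4)² + (-3 − 0)² = 18
  (-2 − -4)² + (4 − 0)² = 20
  (6 − -4)² + (4 − 0)² = 116
Minimum is attained by (-1, -3), so q lies in its Voronoi cell.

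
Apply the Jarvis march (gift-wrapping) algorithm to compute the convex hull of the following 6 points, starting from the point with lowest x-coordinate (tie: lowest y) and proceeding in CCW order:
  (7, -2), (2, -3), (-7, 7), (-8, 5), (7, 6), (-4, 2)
Hull (CCW) = [(-8, 5), (2, -3), (7, -2), (7, 6), (-7, 7)]

Jarvis march: at each step, from the current hull vertex p, select the next vertex q as the point such that every other point lies strictly to the left of (or on) the directed line p → q. (Equivalently: for every other point r, the cross product (q − p) × (r − p) ≥ 0.)
Starting point (lowest x, tie lowest y): (-8, 5). Wrap until returning to start. Resulting hull: (-8, 5), (2, -3), (7, -2), (7, 6), (-7, 7).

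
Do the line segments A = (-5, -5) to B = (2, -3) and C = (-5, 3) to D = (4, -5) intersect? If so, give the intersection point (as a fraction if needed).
Yes; intersection at (67/37, -113/37) (t = 36/37 on AB, s = 28/37 on CD)

Parametrize AB as A + t(B − A) = (-5 + 7 t, -5 + 2 t) and CD as C + s(D − C) = (-5 + 9 s, 3 + -8 s). Solve the linear system for (t, s). Determinant = 74 ≠ 0, so a unique intersection of the containing lines exists. Solution: t = 36/37, s = 28/37 — both in [0, 1], so the segments cross. Intersection point: (67/37, -113/37).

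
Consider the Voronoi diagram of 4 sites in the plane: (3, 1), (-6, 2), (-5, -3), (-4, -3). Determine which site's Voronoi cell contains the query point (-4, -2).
Nearest site = (-4, -3)

The Voronoi cell of site s contains exactly those query points closer to s than to any other site. Compute squared distances from q = (-4, -2) to each site:
  (-4 − -4)² + (-3 − -2)² = 1
  (-5 − -4)² + (-3 − -2)² = 2
  (-6 − -4)² + (2 − -2)² = 20
  (3 − -4)² + (1 − -2)² = 58
Minimum is attained by (-4, -3), so q lies in its Voronoi cell.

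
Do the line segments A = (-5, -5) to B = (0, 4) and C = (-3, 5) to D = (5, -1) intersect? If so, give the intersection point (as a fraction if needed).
Yes; intersection at (-25/51, 53/17) (t = 46/51 on AB, s = 16/51 on CD)

Parametrize AB as A + t(B − A) = (-5 + 5 t, -5 + 9 t) and CD as C + s(D − C) = (-3 + 8 s, 5 + -6 s). Solve the linear system for (t, s). Determinant = 102 ≠ 0, so a unique intersection of the containing lines exists. Solution: t = 46/51, s = 16/51 — both in [0, 1], so the segments cross. Intersection point: (-25/51, 53/17).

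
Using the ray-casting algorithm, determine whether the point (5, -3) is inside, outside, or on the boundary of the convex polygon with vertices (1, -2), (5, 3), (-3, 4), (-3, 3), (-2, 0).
The point (5, -3) lies strictly outside the polygon

Cast a horizontal ray to the right from the query point and count how many polygon edges it crosses (each edge strictly once or zero times, handled with the usual half-open convention). 
Parity of crossings → even ⇒ outside.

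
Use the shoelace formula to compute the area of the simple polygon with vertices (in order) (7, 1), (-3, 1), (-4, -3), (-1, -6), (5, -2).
Area = 95/2

Shoelace formula: Area = (1/2) |Σ_i (x_i · y_{i+1} − x_{i+1} · y_i)| (indices mod n). Compute each cross term:
  (7)(1) − (-3)(1) = 10
  (-3)(-3) − (-4)(1) = 13
  (-4)(-6) − (-1)(-3) = 21
  (-1)(-2) − (5)(-6) = 32
  (5)(1) − (7)(-2) = 19
Sum = 95, so (signed) Area = 95/2 = 95/2, |Area| = 95/2.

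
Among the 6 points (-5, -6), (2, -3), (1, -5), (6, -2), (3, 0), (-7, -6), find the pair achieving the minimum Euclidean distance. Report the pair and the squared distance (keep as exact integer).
Pair = ((-5, -6), (-7, -6)); squared distance = 4

Compute all C(6, 2) = 15 pairwise squared distances (x_i − x_j)² + (y_i − y_j)². The minimum is 4, attained by the pair ((-5, -6), (-7, -6)).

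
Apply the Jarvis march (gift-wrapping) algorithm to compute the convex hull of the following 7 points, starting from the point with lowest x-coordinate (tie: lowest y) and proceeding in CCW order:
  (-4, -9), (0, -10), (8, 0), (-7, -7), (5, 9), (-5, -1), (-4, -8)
Hull (CCW) = [(-7, -7), (-4, -9), (0, -10), (8, 0), (5, 9), (-5, -1)]

Jarvis march: at each step, from the current hull vertex p, select the next vertex q as the point such that every other point lies strictly to the left of (or on) the directed line p → q. (Equivalently: for every other point r, the cross product (q − p) × (r − p) ≥ 0.)
Starting point (lowest x, tie lowest y): (-7, -7). Wrap until returning to start. Resulting hull: (-7, -7), (-4, -9), (0, -10), (8, 0), (5, 9), (-5, -1).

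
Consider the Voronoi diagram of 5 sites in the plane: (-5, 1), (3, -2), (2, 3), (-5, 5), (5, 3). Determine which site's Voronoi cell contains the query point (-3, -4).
Nearest site = (-5, 1)

The Voronoi cell of site s contains exactly those query points closer to s than to any other site. Compute squared distances from q = (-3, -4) to each site:
  (-5 − -3)² + (1 − -4)² = 29
  (3 − -3)² + (-2 − -4)² = 40
  (2 − -3)² + (3 − -4)² = 74
  (-5 − -3)² + (5 − -4)² = 85
  (5 − -3)² + (3 − -4)² = 113
Minimum is attained by (-5, 1), so q lies in its Voronoi cell.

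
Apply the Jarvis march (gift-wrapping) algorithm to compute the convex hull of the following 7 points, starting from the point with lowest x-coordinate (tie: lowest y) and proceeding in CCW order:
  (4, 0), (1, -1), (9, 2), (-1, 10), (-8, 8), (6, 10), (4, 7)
Hull (CCW) = [(-8, 8), (1, -1), (4, 0), (9, 2), (6, 10), (-1, 10)]

Jarvis march: at each step, from the current hull vertex p, select the next vertex q as the point such that every other point lies strictly to the left of (or on) the directed line p → q. (Equivalently: for every other point r, the cross product (q − p) × (r − p) ≥ 0.)
Starting point (lowest x, tie lowest y): (-8, 8). Wrap until returning to start. Resulting hull: (-8, 8), (1, -1), (4, 0), (9, 2), (6, 10), (-1, 10).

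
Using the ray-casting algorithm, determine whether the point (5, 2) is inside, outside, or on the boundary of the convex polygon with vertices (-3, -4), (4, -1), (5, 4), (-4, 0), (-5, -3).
The point (5, 2) lies strictly outside the polygon

Cast a horizontal ray to the right from the query point and count how many polygon edges it crosses (each edge strictly once or zero times, handled with the usual half-open convention). 
Parity of crossings → even ⇒ outside.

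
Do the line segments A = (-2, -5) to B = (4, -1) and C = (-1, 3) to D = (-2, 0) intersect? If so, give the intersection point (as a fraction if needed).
No (intersection of containing lines falls outside at least one segment)

Parametrize and solve: t = -5/14, s = 22/7. At least one of these is outside [0, 1], so the segments do not intersect.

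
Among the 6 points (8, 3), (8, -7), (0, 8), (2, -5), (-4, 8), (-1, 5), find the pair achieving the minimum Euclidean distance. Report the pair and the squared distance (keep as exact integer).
Pair = ((0, 8), (-1, 5)); squared distance = 10

Compute all C(6, 2) = 15 pairwise squared distances (x_i − x_j)² + (y_i − y_j)². The minimum is 10, attained by the pair ((0, 8), (-1, 5)).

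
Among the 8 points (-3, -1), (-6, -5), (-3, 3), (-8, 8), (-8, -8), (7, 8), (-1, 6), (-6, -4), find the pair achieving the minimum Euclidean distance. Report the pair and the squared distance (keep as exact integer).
Pair = ((-6, -5), (-6, -4)); squared distance = 1

Compute all C(8, 2) = 28 pairwise squared distances (x_i − x_j)² + (y_i − y_j)². The minimum is 1, attained by the pair ((-6, -5), (-6, -4)).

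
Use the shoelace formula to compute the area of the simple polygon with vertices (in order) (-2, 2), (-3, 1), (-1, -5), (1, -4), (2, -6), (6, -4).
Area = 63/2

Shoelace formula: Area = (1/2) |Σ_i (x_i · y_{i+1} − x_{i+1} · y_i)| (indices mod n). Compute each cross term:
  (-2)(1) − (-3)(2) = 4
  (-3)(-5) − (-1)(1) = 16
  (-1)(-4) − (1)(-5) = 9
  (1)(-6) − (2)(-4) = 2
  (2)(-4) − (6)(-6) = 28
  (6)(2) − (-2)(-4) = 4
Sum = 63, so (signed) Area = 63/2 = 63/2, |Area| = 63/2.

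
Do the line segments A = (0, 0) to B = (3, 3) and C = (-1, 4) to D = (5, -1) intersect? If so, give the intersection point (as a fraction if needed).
Yes; intersection at (19/11, 19/11) (t = 19/33 on AB, s = 5/11 on CD)

Parametrize AB as A + t(B − A) = (0 + 3 t, 0 + 3 t) and CD as C + s(D − C) = (-1 + 6 s, 4 + -5 s). Solve the linear system for (t, s). Determinant = 33 ≠ 0, so a unique intersection of the containing lines exists. Solution: t = 19/33, s = 5/11 — both in [0, 1], so the segments cross. Intersection point: (19/11, 19/11).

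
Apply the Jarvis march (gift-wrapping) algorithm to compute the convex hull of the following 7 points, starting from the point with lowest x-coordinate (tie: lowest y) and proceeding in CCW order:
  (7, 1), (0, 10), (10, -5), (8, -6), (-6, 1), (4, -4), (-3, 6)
Hull (CCW) = [(-6, 1), (8, -6), (10, -5), (7, 1), (0, 10), (-3, 6)]

Jarvis march: at each step, from the current hull vertex p, select the next vertex q as the point such that every other point lies strictly to the left of (or on) the directed line p → q. (Equivalently: for every other point r, the cross product (q − p) × (r − p) ≥ 0.)
Starting point (lowest x, tie lowest y): (-6, 1). Wrap until returning to start. Resulting hull: (-6, 1), (8, -6), (10, -5), (7, 1), (0, 10), (-3, 6).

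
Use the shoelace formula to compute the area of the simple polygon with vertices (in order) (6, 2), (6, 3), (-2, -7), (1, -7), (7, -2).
Area = 32

Shoelace formula: Area = (1/2) |Σ_i (x_i · y_{i+1} − x_{i+1} · y_i)| (indices mod n). Compute each cross term:
  (6)(3) − (6)(2) = 6
  (6)(-7) − (-2)(3) = -36
  (-2)(-7) − (1)(-7) = 21
  (1)(-2) − (7)(-7) = 47
  (7)(2) − (6)(-2) = 26
Sum = 64, so (signed) Area = 64/2 = 32, |Area| = 32.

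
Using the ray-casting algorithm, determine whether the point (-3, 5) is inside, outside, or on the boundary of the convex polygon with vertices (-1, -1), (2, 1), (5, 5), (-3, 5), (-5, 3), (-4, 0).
The point (-3, 5) lies on the polygon boundary

Boundary check: the query satisfies the collinearity and bounding-box conditions for some polygon edge, so it lies exactly on the boundary.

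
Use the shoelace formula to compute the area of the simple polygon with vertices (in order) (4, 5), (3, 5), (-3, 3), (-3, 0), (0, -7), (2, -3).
Area = 95/2

Shoelace formula: Area = (1/2) |Σ_i (x_i · y_{i+1} − x_{i+1} · y_i)| (indices mod n). Compute each cross term:
  (4)(5) − (3)(5) = 5
  (3)(3) − (-3)(5) = 24
  (-3)(0) − (-3)(3) = 9
  (-3)(-7) − (0)(0) = 21
  (0)(-3) − (2)(-7) = 14
  (2)(5) − (4)(-3) = 22
Sum = 95, so (signed) Area = 95/2 = 95/2, |Area| = 95/2.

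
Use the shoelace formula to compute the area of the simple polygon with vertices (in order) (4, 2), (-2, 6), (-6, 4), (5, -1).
Area = 28

Shoelace formula: Area = (1/2) |Σ_i (x_i · y_{i+1} − x_{i+1} · y_i)| (indices mod n). Compute each cross term:
  (4)(6) − (-2)(2) = 28
  (-2)(4) − (-6)(6) = 28
  (-6)(-1) − (5)(4) = -14
  (5)(2) − (4)(-1) = 14
Sum = 56, so (signed) Area = 56/2 = 28, |Area| = 28.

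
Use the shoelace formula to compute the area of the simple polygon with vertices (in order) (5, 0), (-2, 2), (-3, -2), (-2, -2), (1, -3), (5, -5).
Area = 65/2

Shoelace formula: Area = (1/2) |Σ_i (x_i · y_{i+1} − x_{i+1} · y_i)| (indices mod n). Compute each cross term:
  (5)(2) − (-2)(0) = 10
  (-2)(-2) − (-3)(2) = 10
  (-3)(-2) − (-2)(-2) = 2
  (-2)(-3) − (1)(-2) = 8
  (1)(-5) − (5)(-3) = 10
  (5)(0) − (5)(-5) = 25
Sum = 65, so (signed) Area = 65/2 = 65/2, |Area| = 65/2.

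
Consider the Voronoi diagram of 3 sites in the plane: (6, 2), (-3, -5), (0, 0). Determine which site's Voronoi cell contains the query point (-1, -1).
Nearest site = (0, 0)

The Voronoi cell of site s contains exactly those query points closer to s than to any other site. Compute squared distances from q = (-1, -1) to each site:
  (0 − -1)² + (0 − -1)² = 2
  (-3 − -1)² + (-5 − -1)² = 20
  (6 − -1)² + (2 − -1)² = 58
Minimum is attained by (0, 0), so q lies in its Voronoi cell.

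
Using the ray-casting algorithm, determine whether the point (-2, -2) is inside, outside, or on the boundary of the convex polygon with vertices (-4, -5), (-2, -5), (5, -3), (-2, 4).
The point (-2, -2) lies strictly inside the polygon

Cast a horizontal ray to the right from the query point and count how many polygon edges it crosses (each edge strictly once or zero times, handled with the usual half-open convention). 
Parity of crossings → odd ⇒ inside.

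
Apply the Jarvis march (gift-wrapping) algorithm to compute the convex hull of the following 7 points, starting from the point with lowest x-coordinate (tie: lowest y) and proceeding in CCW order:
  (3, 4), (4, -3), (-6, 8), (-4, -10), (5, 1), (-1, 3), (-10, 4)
Hull (CCW) = [(-10, 4), (-4, -10), (4, -3), (5, 1), (3, 4), (-6, 8)]

Jarvis march: at each step, from the current hull vertex p, select the next vertex q as the point such that every other point lies strictly to the left of (or on) the directed line p → q. (Equivalently: for every other point r, the cross product (q − p) × (r − p) ≥ 0.)
Starting point (lowest x, tie lowest y): (-10, 4). Wrap until returning to start. Resulting hull: (-10, 4), (-4, -10), (4, -3), (5, 1), (3, 4), (-6, 8).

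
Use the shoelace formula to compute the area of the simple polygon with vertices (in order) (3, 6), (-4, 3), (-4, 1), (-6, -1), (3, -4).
Area = 54

Shoelace formula: Area = (1/2) |Σ_i (x_i · y_{i+1} − x_{i+1} · y_i)| (indices mod n). Compute each cross term:
  (3)(3) − (-4)(6) = 33
  (-4)(1) − (-4)(3) = 8
  (-4)(-1) − (-6)(1) = 10
  (-6)(-4) − (3)(-1) = 27
  (3)(6) − (3)(-4) = 30
Sum = 108, so (signed) Area = 108/2 = 54, |Area| = 54.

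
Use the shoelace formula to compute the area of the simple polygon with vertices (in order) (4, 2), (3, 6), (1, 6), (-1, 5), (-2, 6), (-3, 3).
Area = 39/2

Shoelace formula: Area = (1/2) |Σ_i (x_i · y_{i+1} − x_{i+1} · y_i)| (indices mod n). Compute each cross term:
  (4)(6) − (3)(2) = 18
  (3)(6) − (1)(6) = 12
  (1)(5) − (-1)(6) = 11
  (-1)(6) − (-2)(5) = 4
  (-2)(3) − (-3)(6) = 12
  (-3)(2) − (4)(3) = -18
Sum = 39, so (signed) Area = 39/2 = 39/2, |Area| = 39/2.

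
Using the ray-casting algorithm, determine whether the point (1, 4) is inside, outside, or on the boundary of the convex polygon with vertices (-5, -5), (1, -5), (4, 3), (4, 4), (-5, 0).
The point (1, 4) lies strictly outside the polygon

Cast a horizontal ray to the right from the query point and count how many polygon edges it crosses (each edge strictly once or zero times, handled with the usual half-open convention). 
Parity of crossings → even ⇒ outside.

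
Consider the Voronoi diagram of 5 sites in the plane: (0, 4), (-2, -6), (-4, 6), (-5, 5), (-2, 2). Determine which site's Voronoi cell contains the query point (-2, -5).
Nearest site = (-2, -6)

The Voronoi cell of site s contains exactly those query points closer to s than to any other site. Compute squared distances from q = (-2, -5) to each site:
  (-2 − -2)² + (-6 − -5)² = 1
  (-2 − -2)² + (2 − -5)² = 49
  (0 − -2)² + (4 − -5)² = 85
  (-5 − -2)² + (5 − -5)² = 109
  (-4 − -2)² + (6 − -5)² = 125
Minimum is attained by (-2, -6), so q lies in its Voronoi cell.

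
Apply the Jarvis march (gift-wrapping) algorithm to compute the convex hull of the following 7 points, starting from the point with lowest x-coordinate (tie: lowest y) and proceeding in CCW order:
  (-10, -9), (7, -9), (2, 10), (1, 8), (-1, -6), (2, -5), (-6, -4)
Hull (CCW) = [(-10, -9), (7, -9), (2, 10)]

Jarvis march: at each step, from the current hull vertex p, select the next vertex q as the point such that every other point lies strictly to the left of (or on) the directed line p → q. (Equivalently: for every other point r, the cross product (q − p) × (r − p) ≥ 0.)
Starting point (lowest x, tie lowest y): (-10, -9). Wrap until returning to start. Resulting hull: (-10, -9), (7, -9), (2, 10).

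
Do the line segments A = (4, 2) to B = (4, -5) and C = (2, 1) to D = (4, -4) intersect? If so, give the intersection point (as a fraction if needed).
Yes; intersection at (4, -4) (t = 6/7 on AB, s = 1 on CD)

Parametrize AB as A + t(B − A) = (4 + 0 t, 2 + -7 t) and CD as C + s(D − C) = (2 + 2 s, 1 + -5 s). Solve the linear system for (t, s). Determinant = -14 ≠ 0, so a unique intersection of the containing lines exists. Solution: t = 6/7, s = 1 — both in [0, 1], so the segments cross. Intersection point: (4, -4).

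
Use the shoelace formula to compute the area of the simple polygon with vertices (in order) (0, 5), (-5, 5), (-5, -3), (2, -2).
Area = 91/2

Shoelace formula: Area = (1/2) |Σ_i (x_i · y_{i+1} − x_{i+1} · y_i)| (indices mod n). Compute each cross term:
  (0)(5) − (-5)(5) = 25
  (-5)(-3) − (-5)(5) = 40
  (-5)(-2) − (2)(-3) = 16
  (2)(5) − (0)(-2) = 10
Sum = 91, so (signed) Area = 91/2 = 91/2, |Area| = 91/2.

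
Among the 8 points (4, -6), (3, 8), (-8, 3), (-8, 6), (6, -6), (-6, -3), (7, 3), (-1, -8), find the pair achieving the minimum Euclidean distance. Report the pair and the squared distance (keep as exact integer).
Pair = ((4, -6), (6, -6)); squared distance = 4

Compute all C(8, 2) = 28 pairwise squared distances (x_i − x_j)² + (y_i − y_j)². The minimum is 4, attained by the pair ((4, -6), (6, -6)).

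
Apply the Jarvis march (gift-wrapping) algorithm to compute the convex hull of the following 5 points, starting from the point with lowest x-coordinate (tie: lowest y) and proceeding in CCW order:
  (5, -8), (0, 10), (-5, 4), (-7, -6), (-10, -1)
Hull (CCW) = [(-10, -1), (-7, -6), (5, -8), (0, 10)]

Jarvis march: at each step, from the current hull vertex p, select the next vertex q as the point such that every other point lies strictly to the left of (or on) the directed line p → q. (Equivalently: for every other point r, the cross product (q − p) × (r − p) ≥ 0.)
Starting point (lowest x, tie lowest y): (-10, -1). Wrap until returning to start. Resulting hull: (-10, -1), (-7, -6), (5, -8), (0, 10).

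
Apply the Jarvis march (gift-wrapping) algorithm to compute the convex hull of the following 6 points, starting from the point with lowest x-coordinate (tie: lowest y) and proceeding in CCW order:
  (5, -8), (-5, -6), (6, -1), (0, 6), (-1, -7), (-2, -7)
Hull (CCW) = [(-5, -6), (-2, -7), (5, -8), (6, -1), (0, 6)]

Jarvis march: at each step, from the current hull vertex p, select the next vertex q as the point such that every other point lies strictly to the left of (or on) the directed line p → q. (Equivalently: for every other point r, the cross product (q − p) × (r − p) ≥ 0.)
Starting point (lowest x, tie lowest y): (-5, -6). Wrap until returning to start. Resulting hull: (-5, -6), (-2, -7), (5, -8), (6, -1), (0, 6).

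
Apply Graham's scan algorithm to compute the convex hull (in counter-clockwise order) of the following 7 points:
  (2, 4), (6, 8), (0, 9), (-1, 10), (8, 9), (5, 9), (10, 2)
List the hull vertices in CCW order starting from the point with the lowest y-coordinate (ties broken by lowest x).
Hull (CCW) = [(10, 2), (8, 9), (-1, 10), (2, 4)]

Graham scan procedure:
  1. Find the pivot p₀ = point with lowest y (tie → lowest x): (10, 2).
  2. Sort the remaining points by polar angle around p₀.
  3. Walk through sorted points, maintaining a stack; pop the top while the last three entries make a non-left turn (cross product ≤ 0).
  4. Final stack is the convex hull in CCW order: (10, 2), (8, 9), (-1, 10), (2, 4).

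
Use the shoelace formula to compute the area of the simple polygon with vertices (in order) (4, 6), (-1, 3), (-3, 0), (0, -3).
Area = 24

Shoelace formula: Area = (1/2) |Σ_i (x_i · y_{i+1} − x_{i+1} · y_i)| (indices mod n). Compute each cross term:
  (4)(3) − (-1)(6) = 18
  (-1)(0) − (-3)(3) = 9
  (-3)(-3) − (0)(0) = 9
  (0)(6) − (4)(-3) = 12
Sum = 48, so (signed) Area = 48/2 = 24, |Area| = 24.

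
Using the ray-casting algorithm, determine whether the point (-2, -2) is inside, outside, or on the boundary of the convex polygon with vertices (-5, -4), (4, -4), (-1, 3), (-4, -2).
The point (-2, -2) lies strictly inside the polygon

Cast a horizontal ray to the right from the query point and count how many polygon edges it crosses (each edge strictly once or zero times, handled with the usual half-open convention). 
Parity of crossings → odd ⇒ inside.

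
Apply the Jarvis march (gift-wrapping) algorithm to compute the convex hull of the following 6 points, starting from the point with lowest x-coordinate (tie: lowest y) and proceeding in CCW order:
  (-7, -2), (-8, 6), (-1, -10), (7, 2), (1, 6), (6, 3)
Hull (CCW) = [(-8, 6), (-7, -2), (-1, -10), (7, 2), (6, 3), (1, 6)]

Jarvis march: at each step, from the current hull vertex p, select the next vertex q as the point such that every other point lies strictly to the left of (or on) the directed line p → q. (Equivalently: for every other point r, the cross product (q − p) × (r − p) ≥ 0.)
Starting point (lowest x, tie lowest y): (-8, 6). Wrap until returning to start. Resulting hull: (-8, 6), (-7, -2), (-1, -10), (7, 2), (6, 3), (1, 6).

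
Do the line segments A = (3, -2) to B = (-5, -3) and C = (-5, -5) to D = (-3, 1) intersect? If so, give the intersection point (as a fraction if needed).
Yes; intersection at (-99/23, -67/23) (t = 21/23 on AB, s = 8/23 on CD)

Parametrize AB as A + t(B − A) = (3 + -8 t, -2 + -1 t) and CD as C + s(D − C) = (-5 + 2 s, -5 + 6 s). Solve the linear system for (t, s). Determinant = 46 ≠ 0, so a unique intersection of the containing lines exists. Solution: t = 21/23, s = 8/23 — both in [0, 1], so the segments cross. Intersection point: (-99/23, -67/23).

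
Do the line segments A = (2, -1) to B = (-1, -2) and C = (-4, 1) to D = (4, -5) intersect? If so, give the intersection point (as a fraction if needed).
Yes; intersection at (-4/13, -23/13) (t = 10/13 on AB, s = 6/13 on CD)

Parametrize AB as A + t(B − A) = (2 + -3 t, -1 + -1 t) and CD as C + s(D − C) = (-4 + 8 s, 1 + -6 s). Solve the linear system for (t, s). Determinant = -26 ≠ 0, so a unique intersection of the containing lines exists. Solution: t = 10/13, s = 6/13 — both in [0, 1], so the segments cross. Intersection point: (-4/13, -23/13).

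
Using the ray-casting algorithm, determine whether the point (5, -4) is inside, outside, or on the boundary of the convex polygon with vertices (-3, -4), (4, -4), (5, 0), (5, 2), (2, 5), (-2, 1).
The point (5, -4) lies strictly outside the polygon

Cast a horizontal ray to the right from the query point and count how many polygon edges it crosses (each edge strictly once or zero times, handled with the usual half-open convention). 
Parity of crossings → even ⇒ outside.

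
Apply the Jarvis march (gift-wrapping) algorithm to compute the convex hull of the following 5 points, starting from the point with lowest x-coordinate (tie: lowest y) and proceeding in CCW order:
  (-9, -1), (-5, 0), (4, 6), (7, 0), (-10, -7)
Hull (CCW) = [(-10, -7), (7, 0), (4, 6), (-9, -1)]

Jarvis march: at each step, from the current hull vertex p, select the next vertex q as the point such that every other point lies strictly to the left of (or on) the directed line p → q. (Equivalently: for every other point r, the cross product (q − p) × (r − p) ≥ 0.)
Starting point (lowest x, tie lowest y): (-10, -7). Wrap until returning to start. Resulting hull: (-10, -7), (7, 0), (4, 6), (-9, -1).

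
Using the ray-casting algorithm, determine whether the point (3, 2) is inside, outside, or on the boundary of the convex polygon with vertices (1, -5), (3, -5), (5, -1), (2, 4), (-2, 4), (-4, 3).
The point (3, 2) lies strictly inside the polygon

Cast a horizontal ray to the right from the query point and count how many polygon edges it crosses (each edge strictly once or zero times, handled with the usual half-open convention). 
Parity of crossings → odd ⇒ inside.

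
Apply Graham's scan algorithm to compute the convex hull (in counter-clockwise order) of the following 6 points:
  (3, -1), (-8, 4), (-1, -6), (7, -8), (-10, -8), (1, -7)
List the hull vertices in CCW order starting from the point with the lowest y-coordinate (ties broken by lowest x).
Hull (CCW) = [(-10, -8), (7, -8), (3, -1), (-8, 4)]

Graham scan procedure:
  1. Find the pivot p₀ = point with lowest y (tie → lowest x): (-10, -8).
  2. Sort the remaining points by polar angle around p₀.
  3. Walk through sorted points, maintaining a stack; pop the top while the last three entries make a non-left turn (cross product ≤ 0).
  4. Final stack is the convex hull in CCW order: (-10, -8), (7, -8), (3, -1), (-8, 4).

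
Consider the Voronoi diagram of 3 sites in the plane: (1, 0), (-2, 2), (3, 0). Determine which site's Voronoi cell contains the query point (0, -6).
Nearest site = (1, 0)

The Voronoi cell of site s contains exactly those query points closer to s than to any other site. Compute squared distances from q = (0, -6) to each site:
  (1 − 0)² + (0 − -6)² = 37
  (3 − 0)² + (0 − -6)² = 45
  (-2 − 0)² + (2 − -6)² = 68
Minimum is attained by (1, 0), so q lies in its Voronoi cell.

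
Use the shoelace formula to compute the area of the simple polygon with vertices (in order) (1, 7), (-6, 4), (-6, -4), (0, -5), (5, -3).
Area = 187/2

Shoelace formula: Area = (1/2) |Σ_i (x_i · y_{i+1} − x_{i+1} · y_i)| (indices mod n). Compute each cross term:
  (1)(4) − (-6)(7) = 46
  (-6)(-4) − (-6)(4) = 48
  (-6)(-5) − (0)(-4) = 30
  (0)(-3) − (5)(-5) = 25
  (5)(7) − (1)(-3) = 38
Sum = 187, so (signed) Area = 187/2 = 187/2, |Area| = 187/2.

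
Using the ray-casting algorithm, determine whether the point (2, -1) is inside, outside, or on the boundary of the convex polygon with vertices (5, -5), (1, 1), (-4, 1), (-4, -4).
The point (2, -1) lies strictly inside the polygon

Cast a horizontal ray to the right from the query point and count how many polygon edges it crosses (each edge strictly once or zero times, handled with the usual half-open convention). 
Parity of crossings → odd ⇒ inside.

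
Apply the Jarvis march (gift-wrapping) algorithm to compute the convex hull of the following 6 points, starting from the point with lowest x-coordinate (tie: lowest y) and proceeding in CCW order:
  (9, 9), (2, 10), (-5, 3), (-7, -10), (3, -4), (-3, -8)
Hull (CCW) = [(-7, -10), (-3, -8), (3, -4), (9, 9), (2, 10), (-5, 3)]

Jarvis march: at each step, from the current hull vertex p, select the next vertex q as the point such that every other point lies strictly to the left of (or on) the directed line p → q. (Equivalently: for every other point r, the cross product (q − p) × (r − p) ≥ 0.)
Starting point (lowest x, tie lowest y): (-7, -10). Wrap until returning to start. Resulting hull: (-7, -10), (-3, -8), (3, -4), (9, 9), (2, 10), (-5, 3).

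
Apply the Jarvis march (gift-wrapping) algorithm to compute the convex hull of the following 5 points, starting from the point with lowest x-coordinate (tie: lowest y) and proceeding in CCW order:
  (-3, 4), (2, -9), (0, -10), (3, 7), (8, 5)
Hull (CCW) = [(-3, 4), (0, -10), (2, -9), (8, 5), (3, 7)]

Jarvis march: at each step, from the current hull vertex p, select the next vertex q as the point such that every other point lies strictly to the left of (or on) the directed line p → q. (Equivalently: for every other point r, the cross product (q − p) × (r − p) ≥ 0.)
Starting point (lowest x, tie lowest y): (-3, 4). Wrap until returning to start. Resulting hull: (-3, 4), (0, -10), (2, -9), (8, 5), (3, 7).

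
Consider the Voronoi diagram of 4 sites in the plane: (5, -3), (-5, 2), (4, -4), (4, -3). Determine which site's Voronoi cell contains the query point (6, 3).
Nearest site = (5, -3)

The Voronoi cell of site s contains exactly those query points closer to s than to any other site. Compute squared distances from q = (6, 3) to each site:
  (5 − 6)² + (-3 − 3)² = 37
  (4 − 6)² + (-3 − 3)² = 40
  (4 − 6)² + (-4 − 3)² = 53
  (-5 − 6)² + (2 − 3)² = 122
Minimum is attained by (5, -3), so q lies in its Voronoi cell.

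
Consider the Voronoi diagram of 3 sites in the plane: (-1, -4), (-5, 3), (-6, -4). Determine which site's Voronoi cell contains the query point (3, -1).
Nearest site = (-1, -4)

The Voronoi cell of site s contains exactly those query points closer to s than to any other site. Compute squared distances from q = (3, -1) to each site:
  (-1 − 3)² + (-4 − -1)² = 25
  (-5 − 3)² + (3 − -1)² = 80
  (-6 − 3)² + (-4 − -1)² = 90
Minimum is attained by (-1, -4), so q lies in its Voronoi cell.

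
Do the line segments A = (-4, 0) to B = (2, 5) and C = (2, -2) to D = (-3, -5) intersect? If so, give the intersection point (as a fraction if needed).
No (intersection of containing lines falls outside at least one segment)

Parametrize and solve: t = -4, s = 6. At least one of these is outside [0, 1], so the segments do not intersect.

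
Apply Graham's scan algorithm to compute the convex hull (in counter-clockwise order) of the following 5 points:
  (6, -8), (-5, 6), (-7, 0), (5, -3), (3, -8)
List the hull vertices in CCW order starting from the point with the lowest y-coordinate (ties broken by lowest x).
Hull (CCW) = [(3, -8), (6, -8), (5, -3), (-5, 6), (-7, 0)]

Graham scan procedure:
  1. Find the pivot p₀ = point with lowest y (tie → lowest x): (3, -8).
  2. Sort the remaining points by polar angle around p₀.
  3. Walk through sorted points, maintaining a stack; pop the top while the last three entries make a non-left turn (cross product ≤ 0).
  4. Final stack is the convex hull in CCW order: (3, -8), (6, -8), (5, -3), (-5, 6), (-7, 0).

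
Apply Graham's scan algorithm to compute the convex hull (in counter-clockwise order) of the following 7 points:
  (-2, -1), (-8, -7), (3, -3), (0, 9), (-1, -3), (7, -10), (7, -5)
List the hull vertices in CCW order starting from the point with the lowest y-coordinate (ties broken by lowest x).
Hull (CCW) = [(7, -10), (7, -5), (0, 9), (-8, -7)]

Graham scan procedure:
  1. Find the pivot p₀ = point with lowest y (tie → lowest x): (7, -10).
  2. Sort the remaining points by polar angle around p₀.
  3. Walk through sorted points, maintaining a stack; pop the top while the last three entries make a non-left turn (cross product ≤ 0).
  4. Final stack is the convex hull in CCW order: (7, -10), (7, -5), (0, 9), (-8, -7).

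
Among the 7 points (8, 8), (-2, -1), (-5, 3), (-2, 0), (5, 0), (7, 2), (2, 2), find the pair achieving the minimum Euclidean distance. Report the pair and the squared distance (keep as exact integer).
Pair = ((-2, -1), (-2, 0)); squared distance = 1

Compute all C(7, 2) = 21 pairwise squared distances (x_i − x_j)² + (y_i − y_j)². The minimum is 1, attained by the pair ((-2, -1), (-2, 0)).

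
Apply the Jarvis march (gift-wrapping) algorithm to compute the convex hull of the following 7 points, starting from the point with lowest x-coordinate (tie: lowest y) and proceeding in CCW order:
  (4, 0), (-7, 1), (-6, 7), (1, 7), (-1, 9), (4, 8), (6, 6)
Hull (CCW) = [(-7, 1), (4, 0), (6, 6), (4, 8), (-1, 9), (-6, 7)]

Jarvis march: at each step, from the current hull vertex p, select the next vertex q as the point such that every other point lies strictly to the left of (or on) the directed line p → q. (Equivalently: for every other point r, the cross product (q − p) × (r − p) ≥ 0.)
Starting point (lowest x, tie lowest y): (-7, 1). Wrap until returning to start. Resulting hull: (-7, 1), (4, 0), (6, 6), (4, 8), (-1, 9), (-6, 7).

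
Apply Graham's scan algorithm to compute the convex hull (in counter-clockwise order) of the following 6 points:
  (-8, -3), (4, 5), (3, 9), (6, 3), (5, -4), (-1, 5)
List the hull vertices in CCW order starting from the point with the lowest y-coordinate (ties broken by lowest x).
Hull (CCW) = [(5, -4), (6, 3), (3, 9), (-1, 5), (-8, -3)]

Graham scan procedure:
  1. Find the pivot p₀ = point with lowest y (tie → lowest x): (5, -4).
  2. Sort the remaining points by polar angle around p₀.
  3. Walk through sorted points, maintaining a stack; pop the top while the last three entries make a non-left turn (cross product ≤ 0).
  4. Final stack is the convex hull in CCW order: (5, -4), (6, 3), (3, 9), (-1, 5), (-8, -3).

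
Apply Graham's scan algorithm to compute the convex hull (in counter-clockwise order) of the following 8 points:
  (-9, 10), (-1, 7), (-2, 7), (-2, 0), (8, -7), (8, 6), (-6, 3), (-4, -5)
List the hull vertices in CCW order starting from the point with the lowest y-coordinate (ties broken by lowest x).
Hull (CCW) = [(8, -7), (8, 6), (-9, 10), (-4, -5)]

Graham scan procedure:
  1. Find the pivot p₀ = point with lowest y (tie → lowest x): (8, -7).
  2. Sort the remaining points by polar angle around p₀.
  3. Walk through sorted points, maintaining a stack; pop the top while the last three entries make a non-left turn (cross product ≤ 0).
  4. Final stack is the convex hull in CCW order: (8, -7), (8, 6), (-9, 10), (-4, -5).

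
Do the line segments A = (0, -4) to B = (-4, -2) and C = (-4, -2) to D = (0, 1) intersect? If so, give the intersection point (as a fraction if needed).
Yes; intersection at (-4, -2) (t = 1 on AB, s = 0 on CD)

Parametrize AB as A + t(B − A) = (0 + -4 t, -4 + 2 t) and CD as C + s(D − C) = (-4 + 4 s, -2 + 3 s). Solve the linear system for (t, s). Determinant = 20 ≠ 0, so a unique intersection of the containing lines exists. Solution: t = 1, s = 0 — both in [0, 1], so the segments cross. Intersection point: (-4, -2).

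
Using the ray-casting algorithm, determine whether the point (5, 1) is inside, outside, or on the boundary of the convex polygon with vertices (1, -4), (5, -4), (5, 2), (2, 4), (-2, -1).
The point (5, 1) lies on the polygon boundary

Boundary check: the query satisfies the collinearity and bounding-box conditions for some polygon edge, so it lies exactly on the boundary.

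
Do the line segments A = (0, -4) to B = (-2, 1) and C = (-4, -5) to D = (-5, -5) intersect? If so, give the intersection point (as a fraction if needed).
No (intersection of containing lines falls outside at least one segment)

Parametrize and solve: t = -1/5, s = -22/5. At least one of these is outside [0, 1], so the segments do not intersect.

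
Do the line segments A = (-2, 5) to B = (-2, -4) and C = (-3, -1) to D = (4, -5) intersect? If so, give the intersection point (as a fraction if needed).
Yes; intersection at (-2, -11/7) (t = 46/63 on AB, s = 1/7 on CD)

Parametrize AB as A + t(B − A) = (-2 + 0 t, 5 + -9 t) and CD as C + s(D − C) = (-3 + 7 s, -1 + -4 s). Solve the linear system for (t, s). Determinant = -63 ≠ 0, so a unique intersection of the containing lines exists. Solution: t = 46/63, s = 1/7 — both in [0, 1], so the segments cross. Intersection point: (-2, -11/7).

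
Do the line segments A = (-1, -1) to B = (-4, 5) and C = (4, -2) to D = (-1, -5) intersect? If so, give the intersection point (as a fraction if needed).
No (intersection of containing lines falls outside at least one segment)

Parametrize and solve: t = -20/39, s = 9/13. At least one of these is outside [0, 1], so the segments do not intersect.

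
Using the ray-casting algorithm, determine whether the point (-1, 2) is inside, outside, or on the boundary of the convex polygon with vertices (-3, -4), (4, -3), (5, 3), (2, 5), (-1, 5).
The point (-1, 2) lies strictly inside the polygon

Cast a horizontal ray to the right from the query point and count how many polygon edges it crosses (each edge strictly once or zero times, handled with the usual half-open convention). 
Parity of crossings → odd ⇒ inside.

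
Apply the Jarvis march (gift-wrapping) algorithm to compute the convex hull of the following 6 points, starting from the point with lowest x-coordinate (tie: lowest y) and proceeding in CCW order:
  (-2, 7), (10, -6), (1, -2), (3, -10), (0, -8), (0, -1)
Hull (CCW) = [(-2, 7), (0, -8), (3, -10), (10, -6)]

Jarvis march: at each step, from the current hull vertex p, select the next vertex q as the point such that every other point lies strictly to the left of (or on) the directed line p → q. (Equivalently: for every other point r, the cross product (q − p) × (r − p) ≥ 0.)
Starting point (lowest x, tie lowest y): (-2, 7). Wrap until returning to start. Resulting hull: (-2, 7), (0, -8), (3, -10), (10, -6).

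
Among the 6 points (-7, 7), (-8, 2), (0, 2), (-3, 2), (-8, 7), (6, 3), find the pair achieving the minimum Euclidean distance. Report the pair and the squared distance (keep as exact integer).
Pair = ((-7, 7), (-8, 7)); squared distance = 1

Compute all C(6, 2) = 15 pairwise squared distances (x_i − x_j)² + (y_i − y_j)². The minimum is 1, attained by the pair ((-7, 7), (-8, 7)).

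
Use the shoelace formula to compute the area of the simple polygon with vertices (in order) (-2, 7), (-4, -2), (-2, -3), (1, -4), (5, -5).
Area = 91/2

Shoelace formula: Area = (1/2) |Σ_i (x_i · y_{i+1} − x_{i+1} · y_i)| (indices mod n). Compute each cross term:
  (-2)(-2) − (-4)(7) = 32
  (-4)(-3) − (-2)(-2) = 8
  (-2)(-4) − (1)(-3) = 11
  (1)(-5) − (5)(-4) = 15
  (5)(7) − (-2)(-5) = 25
Sum = 91, so (signed) Area = 91/2 = 91/2, |Area| = 91/2.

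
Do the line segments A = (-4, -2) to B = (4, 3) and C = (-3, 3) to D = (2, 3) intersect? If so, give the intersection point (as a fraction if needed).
No (intersection of containing lines falls outside at least one segment)

Parametrize and solve: t = 1, s = 7/5. At least one of these is outside [0, 1], so the segments do not intersect.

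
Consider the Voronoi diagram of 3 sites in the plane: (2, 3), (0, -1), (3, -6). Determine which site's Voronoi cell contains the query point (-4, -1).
Nearest site = (0, -1)

The Voronoi cell of site s contains exactly those query points closer to s than to any other site. Compute squared distances from q = (-4, -1) to each site:
  (0 − -4)² + (-1 − -1)² = 16
  (2 − -4)² + (3 − -1)² = 52
  (3 − -4)² + (-6 − -1)² = 74
Minimum is attained by (0, -1), so q lies in its Voronoi cell.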